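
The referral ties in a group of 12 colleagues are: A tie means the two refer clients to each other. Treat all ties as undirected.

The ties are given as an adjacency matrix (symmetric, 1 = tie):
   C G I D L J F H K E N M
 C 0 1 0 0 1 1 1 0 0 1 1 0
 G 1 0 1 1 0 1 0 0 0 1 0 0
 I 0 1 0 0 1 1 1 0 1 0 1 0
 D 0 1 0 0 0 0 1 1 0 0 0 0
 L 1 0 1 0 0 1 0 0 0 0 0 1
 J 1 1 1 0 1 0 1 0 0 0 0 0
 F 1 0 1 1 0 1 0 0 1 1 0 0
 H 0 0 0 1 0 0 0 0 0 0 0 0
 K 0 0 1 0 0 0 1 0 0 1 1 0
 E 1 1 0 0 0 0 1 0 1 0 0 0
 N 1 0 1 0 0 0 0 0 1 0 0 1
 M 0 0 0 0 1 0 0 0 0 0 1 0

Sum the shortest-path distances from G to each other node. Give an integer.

18

Distances from G: C:1, D:1, E:1, F:2, H:2, I:1, J:1, K:2, L:2, M:3, N:2.
Sum = 1 + 1 + 1 + 2 + 2 + 1 + 1 + 2 + 2 + 3 + 2 = 18.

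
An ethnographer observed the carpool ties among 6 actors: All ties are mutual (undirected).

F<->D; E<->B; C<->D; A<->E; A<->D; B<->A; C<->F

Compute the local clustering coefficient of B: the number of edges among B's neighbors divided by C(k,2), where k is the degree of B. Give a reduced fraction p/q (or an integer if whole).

1

B's neighbors: A and E (k = 2).
Possible neighbor pairs: C(2,2) = 1. Edges among them: A–E → e = 1.
Clustering(B) = 1/1.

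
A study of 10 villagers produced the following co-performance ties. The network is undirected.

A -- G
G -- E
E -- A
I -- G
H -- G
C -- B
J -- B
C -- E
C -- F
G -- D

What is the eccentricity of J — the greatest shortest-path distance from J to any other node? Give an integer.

Distances from J: A:4, B:1, C:2, D:5, E:3, F:3, G:4, H:5, I:5.
The largest is 5 (to H, D, and I), so the eccentricity of J is 5.

5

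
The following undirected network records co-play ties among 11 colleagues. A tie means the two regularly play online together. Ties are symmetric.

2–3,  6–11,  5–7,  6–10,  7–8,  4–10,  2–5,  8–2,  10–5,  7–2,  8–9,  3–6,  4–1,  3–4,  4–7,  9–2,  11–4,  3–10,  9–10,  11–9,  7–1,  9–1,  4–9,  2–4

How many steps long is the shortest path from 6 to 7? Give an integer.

3

One shortest route is 6 – 11 – 4 – 7, which uses 3 edges, and at distance 2 from 6 we only reach {2, 4, 5, 9}, which does not include 7. So d(6,7) = 3.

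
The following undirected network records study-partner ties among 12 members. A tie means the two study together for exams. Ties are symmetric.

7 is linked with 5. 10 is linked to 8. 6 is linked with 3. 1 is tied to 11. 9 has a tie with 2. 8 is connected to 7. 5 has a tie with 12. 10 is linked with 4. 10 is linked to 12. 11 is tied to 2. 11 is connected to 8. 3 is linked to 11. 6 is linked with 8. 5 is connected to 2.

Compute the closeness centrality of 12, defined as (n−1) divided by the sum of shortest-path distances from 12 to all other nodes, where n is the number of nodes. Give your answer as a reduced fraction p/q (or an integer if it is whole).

Distances from 12: 1:4, 2:2, 3:4, 4:2, 5:1, 6:3, 7:2, 8:2, 9:3, 10:1, 11:3. Sum = 27.
n = 12, so closeness = 11/27.

11/27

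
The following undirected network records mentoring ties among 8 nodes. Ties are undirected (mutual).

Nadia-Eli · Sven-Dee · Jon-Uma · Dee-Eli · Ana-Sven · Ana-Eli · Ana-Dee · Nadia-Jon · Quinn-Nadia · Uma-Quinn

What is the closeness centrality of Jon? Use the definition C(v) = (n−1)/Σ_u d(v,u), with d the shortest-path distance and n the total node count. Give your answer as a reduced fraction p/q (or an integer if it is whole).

7/16

Distances from Jon: Ana:3, Dee:3, Eli:2, Nadia:1, Quinn:2, Sven:4, Uma:1. Sum = 16.
n = 8, so closeness = 7/16.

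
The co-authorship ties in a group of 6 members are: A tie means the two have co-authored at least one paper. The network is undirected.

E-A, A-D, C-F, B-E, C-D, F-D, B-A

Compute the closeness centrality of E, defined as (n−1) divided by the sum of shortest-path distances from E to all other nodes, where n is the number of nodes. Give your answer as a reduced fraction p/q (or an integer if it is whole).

Distances from E: A:1, B:1, C:3, D:2, F:3. Sum = 10.
n = 6, so closeness = 5/10 = 1/2.

1/2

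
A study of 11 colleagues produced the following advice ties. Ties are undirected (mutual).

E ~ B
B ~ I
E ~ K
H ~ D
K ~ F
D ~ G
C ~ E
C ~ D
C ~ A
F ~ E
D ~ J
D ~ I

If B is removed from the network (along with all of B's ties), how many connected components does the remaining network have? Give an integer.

1

B's neighbors (E and I) remain reachable from one another through other ties, so the rest of the network stays in one piece.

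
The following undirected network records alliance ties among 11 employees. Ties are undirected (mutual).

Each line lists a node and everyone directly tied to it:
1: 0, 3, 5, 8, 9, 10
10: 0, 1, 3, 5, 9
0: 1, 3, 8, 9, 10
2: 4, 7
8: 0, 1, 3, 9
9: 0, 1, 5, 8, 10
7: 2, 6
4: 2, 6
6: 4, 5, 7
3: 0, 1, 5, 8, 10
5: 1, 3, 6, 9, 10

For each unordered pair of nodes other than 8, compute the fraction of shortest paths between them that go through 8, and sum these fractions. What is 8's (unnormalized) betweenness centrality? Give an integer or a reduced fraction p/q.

1/5

Pairs whose geodesics pass through 8 — 9–3: 1/5.
All other pairs contribute 0.
Summing the contributions gives betweenness(8) = 1/5.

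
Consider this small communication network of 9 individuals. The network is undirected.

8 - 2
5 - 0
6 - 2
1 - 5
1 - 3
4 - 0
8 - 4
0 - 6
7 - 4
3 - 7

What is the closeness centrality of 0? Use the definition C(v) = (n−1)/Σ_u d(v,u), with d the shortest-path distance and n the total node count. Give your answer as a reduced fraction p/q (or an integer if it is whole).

Distances from 0: 1:2, 2:2, 3:3, 4:1, 5:1, 6:1, 7:2, 8:2. Sum = 14.
n = 9, so closeness = 8/14 = 4/7.

4/7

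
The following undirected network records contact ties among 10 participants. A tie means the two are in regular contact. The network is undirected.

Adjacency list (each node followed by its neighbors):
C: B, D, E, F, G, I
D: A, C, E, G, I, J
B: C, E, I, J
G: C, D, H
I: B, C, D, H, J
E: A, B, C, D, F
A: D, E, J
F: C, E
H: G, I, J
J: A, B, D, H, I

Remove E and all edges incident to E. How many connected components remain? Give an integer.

E's neighbors (A, B, C, D, and F) remain reachable from one another through other ties, so the rest of the network stays in one piece.

1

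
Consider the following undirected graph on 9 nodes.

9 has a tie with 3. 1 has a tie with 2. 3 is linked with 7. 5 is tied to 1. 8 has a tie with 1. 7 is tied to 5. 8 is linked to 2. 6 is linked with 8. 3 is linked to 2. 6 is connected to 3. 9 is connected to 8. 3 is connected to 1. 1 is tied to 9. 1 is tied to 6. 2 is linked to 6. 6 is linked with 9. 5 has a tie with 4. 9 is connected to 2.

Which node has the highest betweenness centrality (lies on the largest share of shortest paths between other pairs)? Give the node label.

1

Unnormalized betweenness of each node: 1:193/20, 2:9/20, 3:43/10, 4:0, 5:77/10, 6:9/20, 7:1, 8:0, 9:9/20.
1 has the largest value, 193/20, making it the main broker — the node through which the most shortest paths run.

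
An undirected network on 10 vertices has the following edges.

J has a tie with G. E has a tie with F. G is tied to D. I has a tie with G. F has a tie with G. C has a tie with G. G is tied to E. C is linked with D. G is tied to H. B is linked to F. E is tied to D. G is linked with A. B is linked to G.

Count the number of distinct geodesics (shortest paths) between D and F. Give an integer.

The shortest distance is 2. The length-2 paths are: D–G–F; D–E–F.
That gives 2 distinct shortest paths.

2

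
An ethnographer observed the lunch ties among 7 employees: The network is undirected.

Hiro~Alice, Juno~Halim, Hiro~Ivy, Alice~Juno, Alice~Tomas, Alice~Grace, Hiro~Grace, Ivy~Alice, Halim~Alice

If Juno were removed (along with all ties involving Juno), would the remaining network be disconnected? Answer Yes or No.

Even without Juno, every remaining node can still reach every other (the residual graph is connected), so Juno is not a cut vertex.

No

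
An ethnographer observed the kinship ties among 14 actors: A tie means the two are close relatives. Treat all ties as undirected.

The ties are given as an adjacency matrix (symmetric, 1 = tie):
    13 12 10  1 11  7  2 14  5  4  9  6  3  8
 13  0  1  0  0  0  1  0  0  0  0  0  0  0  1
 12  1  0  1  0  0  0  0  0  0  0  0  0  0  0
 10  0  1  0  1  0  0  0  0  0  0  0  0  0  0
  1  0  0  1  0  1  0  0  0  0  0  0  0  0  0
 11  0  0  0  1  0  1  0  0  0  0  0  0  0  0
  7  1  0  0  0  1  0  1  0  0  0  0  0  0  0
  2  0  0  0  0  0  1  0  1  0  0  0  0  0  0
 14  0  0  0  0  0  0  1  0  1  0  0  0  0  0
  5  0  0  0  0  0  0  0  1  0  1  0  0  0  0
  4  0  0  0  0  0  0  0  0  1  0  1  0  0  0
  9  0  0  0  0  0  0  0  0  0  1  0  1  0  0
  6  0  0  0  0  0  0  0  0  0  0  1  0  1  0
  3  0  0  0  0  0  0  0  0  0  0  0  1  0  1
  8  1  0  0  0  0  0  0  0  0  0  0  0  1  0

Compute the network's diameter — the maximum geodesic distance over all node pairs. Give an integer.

Eccentricity of each node (its greatest distance to any other): 1:7, 2:5, 3:5, 4:7, 5:6, 6:6, 7:5, 8:5, 9:7, 10:7, 11:6, 12:6, 13:5, 14:5.
The maximum eccentricity is 7, realized for instance by the pair 10–4 via 10 – 12 – 13 – 7 – 2 – 14 – 5 – 4. So the diameter is 7.

7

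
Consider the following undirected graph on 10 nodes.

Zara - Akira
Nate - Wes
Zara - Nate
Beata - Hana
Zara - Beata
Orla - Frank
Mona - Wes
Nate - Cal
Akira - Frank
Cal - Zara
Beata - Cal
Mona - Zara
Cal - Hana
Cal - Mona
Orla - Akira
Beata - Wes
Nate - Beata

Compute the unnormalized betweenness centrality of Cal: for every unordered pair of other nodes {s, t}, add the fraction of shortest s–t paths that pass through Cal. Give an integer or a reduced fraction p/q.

25/6

Pairs whose geodesics pass through Cal — Beata–Mona: 1/3; Zara–Hana: 1/2; Nate–Mona: 1/3; Nate–Hana: 1/2; Mona–Hana: 1; Hana–Frank: 1/2; Hana–Orla: 1/2; Hana–Akira: 1/2.
All other pairs contribute 0.
Summing the contributions gives betweenness(Cal) = 25/6.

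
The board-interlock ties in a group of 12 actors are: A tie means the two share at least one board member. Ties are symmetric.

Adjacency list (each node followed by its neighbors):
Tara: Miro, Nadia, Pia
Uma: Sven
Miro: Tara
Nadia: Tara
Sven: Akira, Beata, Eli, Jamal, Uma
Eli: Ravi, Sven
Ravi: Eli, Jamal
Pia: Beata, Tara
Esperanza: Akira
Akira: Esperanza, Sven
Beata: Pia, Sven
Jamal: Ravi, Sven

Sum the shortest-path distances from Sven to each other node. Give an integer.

22

Distances from Sven: Akira:1, Beata:1, Eli:1, Esperanza:2, Jamal:1, Miro:4, Nadia:4, Pia:2, Ravi:2, Tara:3, Uma:1.
Sum = 1 + 1 + 1 + 2 + 1 + 4 + 4 + 2 + 2 + 3 + 1 = 22.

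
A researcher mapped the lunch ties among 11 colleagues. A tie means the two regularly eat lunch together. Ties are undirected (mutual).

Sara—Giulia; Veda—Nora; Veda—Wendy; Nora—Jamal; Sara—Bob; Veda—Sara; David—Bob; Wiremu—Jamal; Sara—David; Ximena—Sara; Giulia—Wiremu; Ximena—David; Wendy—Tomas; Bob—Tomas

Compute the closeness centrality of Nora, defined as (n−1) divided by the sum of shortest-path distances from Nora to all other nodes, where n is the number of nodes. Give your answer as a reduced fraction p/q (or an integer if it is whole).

10/23

Distances from Nora: Bob:3, David:3, Giulia:3, Jamal:1, Sara:2, Tomas:3, Veda:1, Wendy:2, Wiremu:2, Ximena:3. Sum = 23.
n = 11, so closeness = 10/23.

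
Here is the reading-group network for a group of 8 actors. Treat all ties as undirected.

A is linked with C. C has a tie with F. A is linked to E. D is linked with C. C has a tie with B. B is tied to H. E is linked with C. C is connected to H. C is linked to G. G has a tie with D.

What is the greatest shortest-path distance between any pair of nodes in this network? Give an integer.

2

Eccentricity of each node (its greatest distance to any other): A:2, B:2, C:1, D:2, E:2, F:2, G:2, H:2.
The maximum eccentricity is 2, realized for instance by the pair B–G via B – C – G. So the diameter is 2.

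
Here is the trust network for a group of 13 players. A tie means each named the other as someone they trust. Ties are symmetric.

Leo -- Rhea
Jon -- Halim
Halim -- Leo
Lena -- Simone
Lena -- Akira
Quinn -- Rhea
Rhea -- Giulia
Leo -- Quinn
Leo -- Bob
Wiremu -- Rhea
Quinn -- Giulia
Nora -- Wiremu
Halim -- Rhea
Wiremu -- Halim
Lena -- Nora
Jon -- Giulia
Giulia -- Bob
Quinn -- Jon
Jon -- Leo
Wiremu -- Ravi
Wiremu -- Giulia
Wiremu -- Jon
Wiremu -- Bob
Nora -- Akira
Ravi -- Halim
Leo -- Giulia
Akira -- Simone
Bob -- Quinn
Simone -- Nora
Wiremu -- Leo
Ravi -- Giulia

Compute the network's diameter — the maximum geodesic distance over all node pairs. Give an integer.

4

Eccentricity of each node (its greatest distance to any other): Akira:4, Bob:3, Giulia:3, Halim:3, Jon:3, Lena:4, Leo:3, Nora:3, Quinn:4, Ravi:3, Rhea:3, Simone:4, Wiremu:2.
The maximum eccentricity is 4, realized for instance by the pair Simone–Quinn via Simone – Nora – Wiremu – Bob – Quinn. So the diameter is 4.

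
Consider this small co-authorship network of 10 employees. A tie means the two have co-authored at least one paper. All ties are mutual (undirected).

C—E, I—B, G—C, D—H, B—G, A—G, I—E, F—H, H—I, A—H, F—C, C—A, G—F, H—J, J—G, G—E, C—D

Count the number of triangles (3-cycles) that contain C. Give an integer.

3

C's neighbors: A, D, E, F, and G.
Neighbor pairs that are themselves tied: C–A–G; C–E–G; C–F–G. Each forms one triangle with C, for 3 in total.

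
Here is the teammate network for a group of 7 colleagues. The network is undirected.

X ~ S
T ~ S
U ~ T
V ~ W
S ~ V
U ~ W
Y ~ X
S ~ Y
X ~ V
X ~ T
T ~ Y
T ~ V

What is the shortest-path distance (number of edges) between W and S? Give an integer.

One shortest route is W – V – S, which uses 2 edges, and W and S are not directly tied, so nothing shorter exists. So d(W,S) = 2.

2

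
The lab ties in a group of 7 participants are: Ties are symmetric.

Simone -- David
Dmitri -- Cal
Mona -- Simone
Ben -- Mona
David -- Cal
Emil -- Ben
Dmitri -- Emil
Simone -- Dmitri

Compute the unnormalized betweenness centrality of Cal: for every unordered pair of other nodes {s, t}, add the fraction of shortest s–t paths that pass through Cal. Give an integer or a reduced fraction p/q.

1

Pairs whose geodesics pass through Cal — David–Dmitri: 1/2; David–Emil: 1/2.
All other pairs contribute 0.
Summing the contributions gives betweenness(Cal) = 1.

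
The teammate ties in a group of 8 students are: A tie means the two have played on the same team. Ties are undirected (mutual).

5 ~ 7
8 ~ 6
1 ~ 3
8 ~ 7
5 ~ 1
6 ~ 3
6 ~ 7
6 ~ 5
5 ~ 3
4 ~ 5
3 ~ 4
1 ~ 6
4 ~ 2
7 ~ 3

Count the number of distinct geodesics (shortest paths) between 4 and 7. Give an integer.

2

The shortest distance is 2. The length-2 paths are: 4–3–7; 4–5–7.
That gives 2 distinct shortest paths.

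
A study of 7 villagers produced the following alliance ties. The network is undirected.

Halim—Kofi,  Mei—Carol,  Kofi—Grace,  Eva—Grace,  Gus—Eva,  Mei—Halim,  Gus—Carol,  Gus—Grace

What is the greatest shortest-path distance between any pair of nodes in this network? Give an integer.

3

Eccentricity of each node (its greatest distance to any other): Carol:3, Eva:3, Grace:3, Gus:3, Halim:3, Kofi:3, Mei:3.
The maximum eccentricity is 3, realized for instance by the pair Eva–Halim via Eva – Grace – Kofi – Halim. So the diameter is 3.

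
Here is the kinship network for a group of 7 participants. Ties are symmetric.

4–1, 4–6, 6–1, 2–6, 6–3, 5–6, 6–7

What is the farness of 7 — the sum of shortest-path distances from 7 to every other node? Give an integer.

Distances from 7: 1:2, 2:2, 3:2, 4:2, 5:2, 6:1.
Sum = 2 + 2 + 2 + 2 + 2 + 1 = 11.

11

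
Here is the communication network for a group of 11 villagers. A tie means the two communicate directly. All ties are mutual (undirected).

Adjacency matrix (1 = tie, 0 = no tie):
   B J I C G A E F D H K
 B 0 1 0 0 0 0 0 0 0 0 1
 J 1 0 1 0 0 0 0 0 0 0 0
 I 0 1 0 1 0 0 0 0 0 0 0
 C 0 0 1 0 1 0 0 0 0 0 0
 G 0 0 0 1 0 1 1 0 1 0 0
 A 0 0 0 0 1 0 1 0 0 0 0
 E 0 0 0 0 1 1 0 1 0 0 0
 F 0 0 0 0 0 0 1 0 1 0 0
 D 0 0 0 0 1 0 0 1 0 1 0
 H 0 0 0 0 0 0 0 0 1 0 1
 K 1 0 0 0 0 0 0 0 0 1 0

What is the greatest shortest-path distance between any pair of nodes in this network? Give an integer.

Eccentricity of each node (its greatest distance to any other): A:5, B:5, C:4, D:4, E:5, F:5, G:4, H:4, I:4, J:5, K:4.
The maximum eccentricity is 5, realized for instance by the pair B–A via B – K – H – D – G – A. So the diameter is 5.

5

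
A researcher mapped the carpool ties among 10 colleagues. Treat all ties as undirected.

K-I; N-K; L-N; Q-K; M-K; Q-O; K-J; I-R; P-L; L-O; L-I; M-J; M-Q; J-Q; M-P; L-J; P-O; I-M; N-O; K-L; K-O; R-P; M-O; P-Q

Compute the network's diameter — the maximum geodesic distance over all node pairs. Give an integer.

3

Eccentricity of each node (its greatest distance to any other): I:2, J:3, K:2, L:2, M:2, N:3, O:2, P:2, Q:2, R:3.
The maximum eccentricity is 3, realized for instance by the pair J–R via J – L – P – R. So the diameter is 3.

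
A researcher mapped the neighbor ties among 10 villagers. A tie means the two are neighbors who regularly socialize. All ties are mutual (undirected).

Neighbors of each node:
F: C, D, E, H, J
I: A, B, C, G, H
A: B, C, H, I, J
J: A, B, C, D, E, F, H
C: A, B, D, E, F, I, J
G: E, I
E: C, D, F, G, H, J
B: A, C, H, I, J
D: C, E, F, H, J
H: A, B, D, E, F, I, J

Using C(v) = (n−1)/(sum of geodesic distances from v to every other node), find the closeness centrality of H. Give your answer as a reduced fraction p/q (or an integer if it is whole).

Distances from H: A:1, B:1, C:2, D:1, E:1, F:1, G:2, I:1, J:1. Sum = 11.
n = 10, so closeness = 9/11.

9/11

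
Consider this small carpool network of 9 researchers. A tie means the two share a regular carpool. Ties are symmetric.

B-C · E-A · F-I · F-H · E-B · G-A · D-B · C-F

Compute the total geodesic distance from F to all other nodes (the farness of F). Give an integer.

20

Distances from F: A:4, B:2, C:1, D:3, E:3, G:5, H:1, I:1.
Sum = 4 + 2 + 1 + 3 + 3 + 5 + 1 + 1 = 20.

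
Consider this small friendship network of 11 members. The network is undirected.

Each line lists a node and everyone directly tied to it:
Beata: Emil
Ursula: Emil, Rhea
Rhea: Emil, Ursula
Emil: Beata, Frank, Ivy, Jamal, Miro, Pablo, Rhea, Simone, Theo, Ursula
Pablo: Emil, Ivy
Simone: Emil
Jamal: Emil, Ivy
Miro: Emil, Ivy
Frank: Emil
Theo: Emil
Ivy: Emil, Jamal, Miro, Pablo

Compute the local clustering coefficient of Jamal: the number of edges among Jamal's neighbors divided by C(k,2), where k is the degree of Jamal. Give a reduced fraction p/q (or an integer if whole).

Jamal's neighbors: Emil and Ivy (k = 2).
Possible neighbor pairs: C(2,2) = 1. Edges among them: Emil–Ivy → e = 1.
Clustering(Jamal) = 1/1.

1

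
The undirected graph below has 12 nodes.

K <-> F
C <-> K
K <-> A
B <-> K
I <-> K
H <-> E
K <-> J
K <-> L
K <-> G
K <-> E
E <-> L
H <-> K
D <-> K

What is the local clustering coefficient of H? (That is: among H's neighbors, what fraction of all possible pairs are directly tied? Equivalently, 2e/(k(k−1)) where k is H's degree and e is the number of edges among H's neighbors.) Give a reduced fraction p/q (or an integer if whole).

H's neighbors: E and K (k = 2).
Possible neighbor pairs: C(2,2) = 1. Edges among them: E–K → e = 1.
Clustering(H) = 1/1.

1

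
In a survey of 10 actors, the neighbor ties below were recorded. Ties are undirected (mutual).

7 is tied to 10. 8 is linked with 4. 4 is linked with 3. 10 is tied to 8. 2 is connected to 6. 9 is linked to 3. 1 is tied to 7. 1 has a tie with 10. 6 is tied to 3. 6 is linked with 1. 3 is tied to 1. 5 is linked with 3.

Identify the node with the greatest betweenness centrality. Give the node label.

Unnormalized betweenness of each node: 1:23/2, 2:0, 3:39/2, 4:4, 5:0, 6:8, 7:0, 8:3/2, 9:0, 10:7/2.
3 has the largest value, 39/2, making it the main broker — the node through which the most shortest paths run.

3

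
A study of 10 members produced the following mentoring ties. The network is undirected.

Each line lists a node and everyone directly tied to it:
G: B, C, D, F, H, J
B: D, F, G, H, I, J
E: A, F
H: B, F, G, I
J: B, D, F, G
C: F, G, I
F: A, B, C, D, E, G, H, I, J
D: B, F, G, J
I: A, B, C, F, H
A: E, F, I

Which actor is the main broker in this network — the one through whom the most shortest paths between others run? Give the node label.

Unnormalized betweenness of each node: A:1/2, B:23/12, C:1/4, D:0, E:0, F:175/12, G:7/3, H:1/4, I:13/6, J:0.
F has the largest value, 175/12, making it the main broker — the node through which the most shortest paths run.

F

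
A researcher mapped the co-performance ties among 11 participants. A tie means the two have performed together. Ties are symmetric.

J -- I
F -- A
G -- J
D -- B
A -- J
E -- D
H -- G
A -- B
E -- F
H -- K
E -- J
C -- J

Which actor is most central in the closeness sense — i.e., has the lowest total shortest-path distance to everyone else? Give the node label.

Farness (sum of distances to all others) for each node — A:20, B:26, C:25, D:26, E:20, F:26, G:21, H:28, I:25, J:16, K:37.
The smallest farness is 16, for J, so J has the highest closeness.

J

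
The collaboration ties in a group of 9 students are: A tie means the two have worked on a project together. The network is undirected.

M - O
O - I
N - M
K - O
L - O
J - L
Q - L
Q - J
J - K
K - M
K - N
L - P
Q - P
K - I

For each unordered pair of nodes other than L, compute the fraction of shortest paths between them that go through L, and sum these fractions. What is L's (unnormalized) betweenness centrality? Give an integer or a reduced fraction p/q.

89/12

Pairs whose geodesics pass through L — Q–O: 1; Q–I: 1/2; Q–M: 1/2; J–P: 1/2; J–O: 1/2; P–O: 1; P–N: 3/4; P–I: 1; P–M: 1; P–K: 2/3.
All other pairs contribute 0.
Summing the contributions gives betweenness(L) = 89/12.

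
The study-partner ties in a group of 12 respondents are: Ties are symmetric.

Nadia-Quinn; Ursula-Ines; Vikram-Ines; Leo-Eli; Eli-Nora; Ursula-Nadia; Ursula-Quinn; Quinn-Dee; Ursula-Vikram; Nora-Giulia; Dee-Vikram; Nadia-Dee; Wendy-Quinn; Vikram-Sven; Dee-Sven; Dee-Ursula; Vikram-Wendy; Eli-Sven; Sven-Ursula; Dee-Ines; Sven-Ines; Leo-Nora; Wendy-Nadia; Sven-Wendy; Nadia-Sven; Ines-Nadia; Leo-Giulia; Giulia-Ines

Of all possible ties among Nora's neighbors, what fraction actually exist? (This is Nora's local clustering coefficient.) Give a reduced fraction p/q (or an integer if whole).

Nora's neighbors: Eli, Giulia, and Leo (k = 3).
Possible neighbor pairs: C(3,2) = 3. Edges among them: Eli–Leo, Giulia–Leo → e = 2.
Clustering(Nora) = 2/3.

2/3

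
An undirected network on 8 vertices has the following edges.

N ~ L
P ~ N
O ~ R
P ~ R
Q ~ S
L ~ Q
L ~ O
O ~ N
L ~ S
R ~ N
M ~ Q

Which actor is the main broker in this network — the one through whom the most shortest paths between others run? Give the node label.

Unnormalized betweenness of each node: L:12, M:0, N:13/2, O:2, P:0, Q:6, R:1/2, S:0.
L has the largest value, 12, making it the main broker — the node through which the most shortest paths run.

L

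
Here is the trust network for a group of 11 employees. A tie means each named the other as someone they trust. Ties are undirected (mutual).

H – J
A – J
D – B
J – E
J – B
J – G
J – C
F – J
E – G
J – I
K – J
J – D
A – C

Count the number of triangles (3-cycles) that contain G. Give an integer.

1

G's neighbors: E and J.
Neighbor pairs that are themselves tied: G–E–J. Each forms one triangle with G, for 1 in total.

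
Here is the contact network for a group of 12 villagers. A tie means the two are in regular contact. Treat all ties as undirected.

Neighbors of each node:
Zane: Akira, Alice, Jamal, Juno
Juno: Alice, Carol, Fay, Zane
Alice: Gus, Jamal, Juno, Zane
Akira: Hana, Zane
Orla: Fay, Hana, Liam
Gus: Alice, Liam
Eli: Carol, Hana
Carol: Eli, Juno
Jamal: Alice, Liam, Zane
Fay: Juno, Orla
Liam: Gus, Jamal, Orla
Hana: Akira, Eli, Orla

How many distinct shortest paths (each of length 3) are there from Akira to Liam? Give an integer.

The shortest distance is 3. The length-3 paths are: Akira–Hana–Orla–Liam; Akira–Zane–Jamal–Liam.
That gives 2 distinct shortest paths.

2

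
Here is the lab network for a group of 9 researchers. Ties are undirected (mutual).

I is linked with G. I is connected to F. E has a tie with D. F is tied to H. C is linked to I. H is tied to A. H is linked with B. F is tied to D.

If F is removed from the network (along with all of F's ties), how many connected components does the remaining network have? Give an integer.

Without F, the remaining ties split the others into: {D, E}; {A, B, H}; {C, G, I}.
That's 3 separate components.

3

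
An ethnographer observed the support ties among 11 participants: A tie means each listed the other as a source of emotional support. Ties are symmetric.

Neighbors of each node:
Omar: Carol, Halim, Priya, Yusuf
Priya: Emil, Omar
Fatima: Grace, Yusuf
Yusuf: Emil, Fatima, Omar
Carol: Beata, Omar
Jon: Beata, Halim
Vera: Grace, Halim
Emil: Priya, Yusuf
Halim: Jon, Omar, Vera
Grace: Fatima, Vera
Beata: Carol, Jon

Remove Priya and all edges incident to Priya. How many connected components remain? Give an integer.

Priya's neighbors (Emil and Omar) remain reachable from one another through other ties, so the rest of the network stays in one piece.

1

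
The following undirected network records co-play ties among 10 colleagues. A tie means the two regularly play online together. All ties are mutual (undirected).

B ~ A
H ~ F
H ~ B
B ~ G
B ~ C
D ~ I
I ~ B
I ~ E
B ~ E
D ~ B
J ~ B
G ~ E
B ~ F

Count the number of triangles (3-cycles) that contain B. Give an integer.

4

B's neighbors: A, C, D, E, F, G, H, I, and J.
Neighbor pairs that are themselves tied: B–D–I; B–E–G; B–E–I; B–F–H. Each forms one triangle with B, for 4 in total.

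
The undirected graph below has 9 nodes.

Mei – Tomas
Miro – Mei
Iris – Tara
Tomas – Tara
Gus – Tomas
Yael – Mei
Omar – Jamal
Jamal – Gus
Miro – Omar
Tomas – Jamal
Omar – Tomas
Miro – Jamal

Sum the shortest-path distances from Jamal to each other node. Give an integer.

14

Distances from Jamal: Gus:1, Iris:3, Mei:2, Miro:1, Omar:1, Tara:2, Tomas:1, Yael:3.
Sum = 1 + 3 + 2 + 1 + 1 + 2 + 1 + 3 = 14.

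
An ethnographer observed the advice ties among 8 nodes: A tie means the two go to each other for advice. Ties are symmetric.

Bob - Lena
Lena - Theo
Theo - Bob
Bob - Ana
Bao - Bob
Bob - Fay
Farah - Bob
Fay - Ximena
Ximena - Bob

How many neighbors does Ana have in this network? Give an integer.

Ana is directly tied to Bob. That is 1 neighbor, so the degree of Ana is 1.

1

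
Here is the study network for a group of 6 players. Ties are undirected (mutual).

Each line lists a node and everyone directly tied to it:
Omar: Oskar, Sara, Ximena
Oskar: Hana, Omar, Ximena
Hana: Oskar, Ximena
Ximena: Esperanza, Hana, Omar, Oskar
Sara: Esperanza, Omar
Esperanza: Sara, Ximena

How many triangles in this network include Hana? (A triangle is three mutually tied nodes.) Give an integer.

Hana's neighbors: Oskar and Ximena.
Neighbor pairs that are themselves tied: Hana–Oskar–Ximena. Each forms one triangle with Hana, for 1 in total.

1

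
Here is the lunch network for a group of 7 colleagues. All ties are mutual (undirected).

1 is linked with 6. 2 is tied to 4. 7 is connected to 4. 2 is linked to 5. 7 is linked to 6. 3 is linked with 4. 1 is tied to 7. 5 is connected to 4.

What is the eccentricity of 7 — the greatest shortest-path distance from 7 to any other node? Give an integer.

2

Distances from 7: 1:1, 2:2, 3:2, 4:1, 5:2, 6:1.
The largest is 2 (to 3, 5, and 2), so the eccentricity of 7 is 2.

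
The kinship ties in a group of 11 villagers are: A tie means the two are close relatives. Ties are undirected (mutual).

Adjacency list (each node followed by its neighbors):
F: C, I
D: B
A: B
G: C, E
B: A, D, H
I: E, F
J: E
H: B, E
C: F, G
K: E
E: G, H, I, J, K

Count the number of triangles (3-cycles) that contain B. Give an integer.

0

B's neighbors are A, D, and H, but none of them are tied to each other, so no triangle contains B.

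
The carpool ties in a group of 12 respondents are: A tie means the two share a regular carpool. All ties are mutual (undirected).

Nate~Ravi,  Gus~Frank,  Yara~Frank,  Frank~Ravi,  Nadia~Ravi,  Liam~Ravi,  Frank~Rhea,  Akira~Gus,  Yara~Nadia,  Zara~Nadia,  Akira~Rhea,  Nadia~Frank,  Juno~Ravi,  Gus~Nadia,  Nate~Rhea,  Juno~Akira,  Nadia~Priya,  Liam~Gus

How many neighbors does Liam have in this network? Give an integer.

Liam is directly tied to Gus and Ravi. That is 2 neighbors, so the degree of Liam is 2.

2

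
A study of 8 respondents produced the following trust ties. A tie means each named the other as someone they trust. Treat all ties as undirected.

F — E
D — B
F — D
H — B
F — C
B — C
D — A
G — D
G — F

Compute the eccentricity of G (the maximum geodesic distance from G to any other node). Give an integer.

Distances from G: A:2, B:2, C:2, D:1, E:2, F:1, H:3.
The largest is 3 (to H), so the eccentricity of G is 3.

3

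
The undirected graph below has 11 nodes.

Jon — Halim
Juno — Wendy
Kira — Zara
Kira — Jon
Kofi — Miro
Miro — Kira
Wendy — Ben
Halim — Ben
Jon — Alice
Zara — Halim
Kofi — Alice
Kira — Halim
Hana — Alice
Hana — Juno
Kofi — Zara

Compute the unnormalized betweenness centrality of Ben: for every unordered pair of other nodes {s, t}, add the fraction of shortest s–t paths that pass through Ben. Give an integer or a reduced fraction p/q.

Pairs whose geodesics pass through Ben — Jon–Wendy: 1; Kira–Wendy: 1; Kira–Juno: 1/2; Miro–Wendy: 1; Kofi–Wendy: 1/2; Zara–Wendy: 1; Zara–Juno: 1/2; Halim–Wendy: 1; Halim–Juno: 1.
All other pairs contribute 0.
Summing the contributions gives betweenness(Ben) = 15/2.

15/2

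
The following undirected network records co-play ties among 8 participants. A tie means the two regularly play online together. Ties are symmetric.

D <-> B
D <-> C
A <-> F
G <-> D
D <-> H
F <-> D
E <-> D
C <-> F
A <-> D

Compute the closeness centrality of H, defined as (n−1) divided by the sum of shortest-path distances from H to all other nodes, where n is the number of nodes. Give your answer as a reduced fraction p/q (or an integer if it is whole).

7/13

Distances from H: A:2, B:2, C:2, D:1, E:2, F:2, G:2. Sum = 13.
n = 8, so closeness = 7/13.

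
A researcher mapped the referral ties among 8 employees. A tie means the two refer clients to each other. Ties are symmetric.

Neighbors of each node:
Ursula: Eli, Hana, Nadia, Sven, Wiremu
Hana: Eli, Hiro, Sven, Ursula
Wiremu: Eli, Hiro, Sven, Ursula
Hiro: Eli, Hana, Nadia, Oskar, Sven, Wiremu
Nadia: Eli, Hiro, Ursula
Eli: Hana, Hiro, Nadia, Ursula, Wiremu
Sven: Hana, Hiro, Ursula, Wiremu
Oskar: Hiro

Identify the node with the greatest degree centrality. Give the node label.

Hiro

Degrees — Eli:5, Hana:4, Hiro:6, Nadia:3, Oskar:1, Sven:4, Ursula:5, Wiremu:4.
The maximum is 6, attained only by Hiro.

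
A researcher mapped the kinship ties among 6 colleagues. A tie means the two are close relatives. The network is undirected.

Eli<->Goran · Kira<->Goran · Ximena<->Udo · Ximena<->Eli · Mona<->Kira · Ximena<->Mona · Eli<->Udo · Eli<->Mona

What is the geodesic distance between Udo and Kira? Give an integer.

One shortest route is Udo – Ximena – Mona – Kira, which uses 3 edges, and at distance 2 from Udo we only reach {Goran, Mona}, which does not include Kira. So d(Udo,Kira) = 3.

3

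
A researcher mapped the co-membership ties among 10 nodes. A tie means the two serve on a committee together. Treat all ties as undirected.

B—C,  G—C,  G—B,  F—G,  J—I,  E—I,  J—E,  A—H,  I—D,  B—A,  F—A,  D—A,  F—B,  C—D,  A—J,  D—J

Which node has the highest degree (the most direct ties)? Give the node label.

A

Degrees — A:5, B:4, C:3, D:4, E:2, F:3, G:3, H:1, I:3, J:4.
The maximum is 5, attained only by A.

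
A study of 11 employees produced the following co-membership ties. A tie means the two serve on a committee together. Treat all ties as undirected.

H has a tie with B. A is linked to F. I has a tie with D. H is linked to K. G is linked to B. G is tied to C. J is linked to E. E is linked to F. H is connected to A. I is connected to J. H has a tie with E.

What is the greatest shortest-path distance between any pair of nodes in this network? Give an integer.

Eccentricity of each node (its greatest distance to any other): A:5, B:5, C:7, D:7, E:4, F:5, G:6, H:4, I:6, J:5, K:5.
The maximum eccentricity is 7, realized for instance by the pair D–C via D – I – J – E – H – B – G – C. So the diameter is 7.

7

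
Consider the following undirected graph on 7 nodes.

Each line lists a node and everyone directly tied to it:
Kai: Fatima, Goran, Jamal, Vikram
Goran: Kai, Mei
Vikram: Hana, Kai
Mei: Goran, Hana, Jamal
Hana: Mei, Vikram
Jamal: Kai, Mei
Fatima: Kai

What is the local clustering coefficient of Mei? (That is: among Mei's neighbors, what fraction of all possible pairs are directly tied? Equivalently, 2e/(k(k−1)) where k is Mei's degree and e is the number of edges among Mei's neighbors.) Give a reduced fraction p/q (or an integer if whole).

Mei's neighbors: Goran, Hana, and Jamal (k = 3).
Possible neighbor pairs: C(3,2) = 3. Edges among them: none → e = 0.
Clustering(Mei) = 0/3 = 0.

0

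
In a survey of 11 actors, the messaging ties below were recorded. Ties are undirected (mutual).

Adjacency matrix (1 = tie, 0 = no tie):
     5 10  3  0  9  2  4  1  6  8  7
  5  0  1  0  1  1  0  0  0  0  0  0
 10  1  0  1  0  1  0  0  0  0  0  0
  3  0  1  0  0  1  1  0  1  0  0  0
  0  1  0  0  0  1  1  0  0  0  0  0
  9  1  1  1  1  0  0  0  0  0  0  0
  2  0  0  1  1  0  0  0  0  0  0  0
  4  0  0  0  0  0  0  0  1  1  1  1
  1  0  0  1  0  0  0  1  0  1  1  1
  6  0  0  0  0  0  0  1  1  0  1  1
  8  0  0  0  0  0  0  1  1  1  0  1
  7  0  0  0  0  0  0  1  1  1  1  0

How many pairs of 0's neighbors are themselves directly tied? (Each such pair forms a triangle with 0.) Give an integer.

0's neighbors: 2, 5, and 9.
Neighbor pairs that are themselves tied: 0–5–9. Each forms one triangle with 0, for 1 in total.

1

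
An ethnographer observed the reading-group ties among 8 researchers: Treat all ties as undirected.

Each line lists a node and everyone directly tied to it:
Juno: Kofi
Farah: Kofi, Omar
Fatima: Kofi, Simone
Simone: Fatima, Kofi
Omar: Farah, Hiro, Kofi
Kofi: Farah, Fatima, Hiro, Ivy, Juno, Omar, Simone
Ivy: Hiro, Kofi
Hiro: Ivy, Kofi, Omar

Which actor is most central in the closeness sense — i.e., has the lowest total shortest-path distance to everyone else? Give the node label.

Kofi

Farness (sum of distances to all others) for each node — Farah:12, Fatima:12, Hiro:11, Ivy:12, Juno:13, Kofi:7, Omar:11, Simone:12.
The smallest farness is 7, for Kofi, so Kofi has the highest closeness.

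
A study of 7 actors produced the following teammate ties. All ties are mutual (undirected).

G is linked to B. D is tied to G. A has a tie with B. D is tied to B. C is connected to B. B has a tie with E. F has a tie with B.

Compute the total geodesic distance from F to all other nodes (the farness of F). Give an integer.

Distances from F: A:2, B:1, C:2, D:2, E:2, G:2.
Sum = 2 + 1 + 2 + 2 + 2 + 2 = 11.

11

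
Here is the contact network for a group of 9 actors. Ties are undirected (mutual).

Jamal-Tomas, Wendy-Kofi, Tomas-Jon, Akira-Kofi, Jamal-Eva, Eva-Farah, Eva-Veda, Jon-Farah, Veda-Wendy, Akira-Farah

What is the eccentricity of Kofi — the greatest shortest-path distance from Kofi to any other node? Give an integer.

4

Distances from Kofi: Akira:1, Eva:3, Farah:2, Jamal:4, Jon:3, Tomas:4, Veda:2, Wendy:1.
The largest is 4 (to Jamal and Tomas), so the eccentricity of Kofi is 4.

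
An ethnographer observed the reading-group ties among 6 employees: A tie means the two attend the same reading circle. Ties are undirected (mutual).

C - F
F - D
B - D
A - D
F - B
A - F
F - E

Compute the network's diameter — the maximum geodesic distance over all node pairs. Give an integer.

Eccentricity of each node (its greatest distance to any other): A:2, B:2, C:2, D:2, E:2, F:1.
The maximum eccentricity is 2, realized for instance by the pair D–C via D – F – C. So the diameter is 2.

2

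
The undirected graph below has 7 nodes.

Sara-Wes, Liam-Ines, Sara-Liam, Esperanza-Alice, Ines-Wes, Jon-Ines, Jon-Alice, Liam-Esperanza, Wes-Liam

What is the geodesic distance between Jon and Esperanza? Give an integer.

One shortest route is Jon – Alice – Esperanza, which uses 2 edges, and Jon and Esperanza are not directly tied, so nothing shorter exists. So d(Jon,Esperanza) = 2.

2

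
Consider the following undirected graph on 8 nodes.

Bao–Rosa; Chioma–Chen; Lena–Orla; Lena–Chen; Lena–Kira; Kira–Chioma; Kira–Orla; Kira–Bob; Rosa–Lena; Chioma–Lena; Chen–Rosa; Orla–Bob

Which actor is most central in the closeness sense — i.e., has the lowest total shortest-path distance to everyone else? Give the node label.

Farness (sum of distances to all others) for each node — Bao:18, Bob:16, Chen:12, Chioma:12, Kira:11, Lena:9, Orla:12, Rosa:12.
The smallest farness is 9, for Lena, so Lena has the highest closeness.

Lena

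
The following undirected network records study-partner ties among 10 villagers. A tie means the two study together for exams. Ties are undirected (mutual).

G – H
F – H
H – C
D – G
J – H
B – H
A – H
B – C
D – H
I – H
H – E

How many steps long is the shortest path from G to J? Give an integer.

2

One shortest route is G – H – J, which uses 2 edges, and G and J are not directly tied, so nothing shorter exists. So d(G,J) = 2.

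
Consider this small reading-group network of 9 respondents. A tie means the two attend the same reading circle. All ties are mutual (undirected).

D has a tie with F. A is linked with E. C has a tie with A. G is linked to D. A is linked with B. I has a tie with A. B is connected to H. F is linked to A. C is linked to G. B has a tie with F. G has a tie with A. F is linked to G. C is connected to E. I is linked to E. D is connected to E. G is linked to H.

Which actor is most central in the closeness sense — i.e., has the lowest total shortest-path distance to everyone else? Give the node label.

Farness (sum of distances to all others) for each node — A:10, B:13, C:13, D:13, E:13, F:12, G:11, H:16, I:15.
The smallest farness is 10, for A, so A has the highest closeness.

A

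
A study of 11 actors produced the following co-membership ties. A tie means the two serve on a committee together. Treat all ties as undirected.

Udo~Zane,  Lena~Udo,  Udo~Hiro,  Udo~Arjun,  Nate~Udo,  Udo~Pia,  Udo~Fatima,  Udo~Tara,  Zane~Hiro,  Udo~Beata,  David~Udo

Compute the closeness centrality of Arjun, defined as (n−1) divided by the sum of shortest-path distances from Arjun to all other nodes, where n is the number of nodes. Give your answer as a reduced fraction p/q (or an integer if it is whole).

Distances from Arjun: Beata:2, David:2, Fatima:2, Hiro:2, Lena:2, Nate:2, Pia:2, Tara:2, Udo:1, Zane:2. Sum = 19.
n = 11, so closeness = 10/19.

10/19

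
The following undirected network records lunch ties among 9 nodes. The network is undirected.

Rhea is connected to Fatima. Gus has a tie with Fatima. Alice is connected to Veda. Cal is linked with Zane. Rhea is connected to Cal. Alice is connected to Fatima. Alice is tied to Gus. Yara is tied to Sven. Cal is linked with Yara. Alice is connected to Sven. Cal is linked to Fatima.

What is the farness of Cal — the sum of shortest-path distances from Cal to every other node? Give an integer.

13

Distances from Cal: Alice:2, Fatima:1, Gus:2, Rhea:1, Sven:2, Veda:3, Yara:1, Zane:1.
Sum = 2 + 1 + 2 + 1 + 2 + 3 + 1 + 1 = 13.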